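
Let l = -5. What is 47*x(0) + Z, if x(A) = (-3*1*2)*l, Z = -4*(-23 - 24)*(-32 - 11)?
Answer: -6674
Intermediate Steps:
Z = -8084 (Z = -(-188)*(-43) = -4*2021 = -8084)
x(A) = 30 (x(A) = (-3*1*2)*(-5) = -3*2*(-5) = -6*(-5) = 30)
47*x(0) + Z = 47*30 - 8084 = 1410 - 8084 = -6674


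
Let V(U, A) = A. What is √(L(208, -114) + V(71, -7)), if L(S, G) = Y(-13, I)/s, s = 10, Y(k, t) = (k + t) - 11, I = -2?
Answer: 4*I*√15/5 ≈ 3.0984*I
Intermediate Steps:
Y(k, t) = -11 + k + t
L(S, G) = -13/5 (L(S, G) = (-11 - 13 - 2)/10 = -26*⅒ = -13/5)
√(L(208, -114) + V(71, -7)) = √(-13/5 - 7) = √(-48/5) = 4*I*√15/5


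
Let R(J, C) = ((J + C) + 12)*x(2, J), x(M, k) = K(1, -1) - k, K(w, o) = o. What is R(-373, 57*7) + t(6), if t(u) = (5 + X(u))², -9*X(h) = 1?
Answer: 1146952/81 ≈ 14160.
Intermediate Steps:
X(h) = -⅑ (X(h) = -⅑*1 = -⅑)
x(M, k) = -1 - k
R(J, C) = (-1 - J)*(12 + C + J) (R(J, C) = ((J + C) + 12)*(-1 - J) = ((C + J) + 12)*(-1 - J) = (12 + C + J)*(-1 - J) = (-1 - J)*(12 + C + J))
t(u) = 1936/81 (t(u) = (5 - ⅑)² = (44/9)² = 1936/81)
R(-373, 57*7) + t(6) = -(1 - 373)*(12 + 57*7 - 373) + 1936/81 = -1*(-372)*(12 + 399 - 373) + 1936/81 = -1*(-372)*38 + 1936/81 = 14136 + 1936/81 = 1146952/81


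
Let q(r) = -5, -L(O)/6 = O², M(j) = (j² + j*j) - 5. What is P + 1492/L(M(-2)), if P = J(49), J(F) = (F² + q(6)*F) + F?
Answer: 58789/27 ≈ 2177.4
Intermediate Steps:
M(j) = -5 + 2*j² (M(j) = (j² + j²) - 5 = 2*j² - 5 = -5 + 2*j²)
L(O) = -6*O²
J(F) = F² - 4*F (J(F) = (F² - 5*F) + F = F² - 4*F)
P = 2205 (P = 49*(-4 + 49) = 49*45 = 2205)
P + 1492/L(M(-2)) = 2205 + 1492/((-6*(-5 + 2*(-2)²)²)) = 2205 + 1492/((-6*(-5 + 2*4)²)) = 2205 + 1492/((-6*(-5 + 8)²)) = 2205 + 1492/((-6*3²)) = 2205 + 1492/((-6*9)) = 2205 + 1492/(-54) = 2205 + 1492*(-1/54) = 2205 - 746/27 = 58789/27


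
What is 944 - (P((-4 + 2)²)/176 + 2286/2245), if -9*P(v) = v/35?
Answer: 5868307817/6223140 ≈ 942.98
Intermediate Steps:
P(v) = -v/315 (P(v) = -v/(9*35) = -v/315)
944 - (P((-4 + 2)²)/176 + 2286/2245) = 944 - (-(-4 + 2)²/315/176 + 2286/2245) = 944 - (-1/315*(-2)²*(1/176) + 2286*(1/2245)) = 944 - (-1/315*4*(1/176) + 2286/2245) = 944 - (-4/315*1/176 + 2286/2245) = 944 - (-1/13860 + 2286/2245) = 944 - 1*6336343/6223140 = 944 - 6336343/6223140 = 5868307817/6223140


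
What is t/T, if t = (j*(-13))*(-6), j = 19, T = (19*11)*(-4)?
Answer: -39/22 ≈ -1.7727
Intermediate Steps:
T = -836 (T = 209*(-4) = -836)
t = 1482 (t = (19*(-13))*(-6) = -247*(-6) = 1482)
t/T = 1482/(-836) = 1482*(-1/836) = -39/22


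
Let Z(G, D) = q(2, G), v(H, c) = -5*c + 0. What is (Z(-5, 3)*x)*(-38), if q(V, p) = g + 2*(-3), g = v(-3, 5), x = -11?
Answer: -12958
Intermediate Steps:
v(H, c) = -5*c
g = -25 (g = -5*5 = -25)
q(V, p) = -31 (q(V, p) = -25 + 2*(-3) = -25 - 6 = -31)
Z(G, D) = -31
(Z(-5, 3)*x)*(-38) = -31*(-11)*(-38) = 341*(-38) = -12958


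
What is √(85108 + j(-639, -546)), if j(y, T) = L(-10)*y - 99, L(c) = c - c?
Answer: √85009 ≈ 291.56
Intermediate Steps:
L(c) = 0
j(y, T) = -99 (j(y, T) = 0*y - 99 = 0 - 99 = -99)
√(85108 + j(-639, -546)) = √(85108 - 99) = √85009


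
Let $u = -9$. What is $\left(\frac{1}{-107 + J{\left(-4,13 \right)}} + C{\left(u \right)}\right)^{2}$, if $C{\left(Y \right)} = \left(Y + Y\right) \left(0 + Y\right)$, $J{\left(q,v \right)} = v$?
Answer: $\frac{231861529}{8836} \approx 26241.0$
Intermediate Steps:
$C{\left(Y \right)} = 2 Y^{2}$ ($C{\left(Y \right)} = 2 Y Y = 2 Y^{2}$)
$\left(\frac{1}{-107 + J{\left(-4,13 \right)}} + C{\left(u \right)}\right)^{2} = \left(\frac{1}{-107 + 13} + 2 \left(-9\right)^{2}\right)^{2} = \left(\frac{1}{-94} + 2 \cdot 81\right)^{2} = \left(- \frac{1}{94} + 162\right)^{2} = \left(\frac{15227}{94}\right)^{2} = \frac{231861529}{8836}$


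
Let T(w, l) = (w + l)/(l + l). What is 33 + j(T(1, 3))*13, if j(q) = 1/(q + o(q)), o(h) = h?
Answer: 171/4 ≈ 42.750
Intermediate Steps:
T(w, l) = (l + w)/(2*l) (T(w, l) = (l + w)/((2*l)) = (l + w)*(1/(2*l)) = (l + w)/(2*l))
j(q) = 1/(2*q) (j(q) = 1/(q + q) = 1/(2*q))
33 + j(T(1, 3))*13 = 33 + (1/(2*(((½)*(3 + 1)/3))))*13 = 33 + (1/(2*(((½)*(⅓)*4))))*13 = 33 + (1/(2*(⅔)))*13 = 33 + ((½)*(3/2))*13 = 33 + (¾)*13 = 33 + 39/4 = 171/4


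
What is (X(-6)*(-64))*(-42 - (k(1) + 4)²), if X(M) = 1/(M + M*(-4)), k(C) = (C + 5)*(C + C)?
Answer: 9536/9 ≈ 1059.6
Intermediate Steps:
k(C) = 2*C*(5 + C) (k(C) = (5 + C)*(2*C) = 2*C*(5 + C))
X(M) = -1/(3*M) (X(M) = 1/(M - 4*M) = 1/(-3*M) = -1/(3*M))
(X(-6)*(-64))*(-42 - (k(1) + 4)²) = (-⅓/(-6)*(-64))*(-42 - (2*1*(5 + 1) + 4)²) = (-⅓*(-⅙)*(-64))*(-42 - (2*1*6 + 4)²) = ((1/18)*(-64))*(-42 - (12 + 4)²) = -32*(-42 - 1*16²)/9 = -32*(-42 - 1*256)/9 = -32*(-42 - 256)/9 = -32/9*(-298) = 9536/9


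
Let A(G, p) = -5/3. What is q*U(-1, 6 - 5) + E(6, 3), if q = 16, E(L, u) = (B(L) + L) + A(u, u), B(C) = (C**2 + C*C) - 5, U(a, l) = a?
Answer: 166/3 ≈ 55.333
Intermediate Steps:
B(C) = -5 + 2*C**2 (B(C) = (C**2 + C**2) - 5 = 2*C**2 - 5 = -5 + 2*C**2)
A(G, p) = -5/3 (A(G, p) = -5*1/3 = -5/3)
E(L, u) = -20/3 + L + 2*L**2 (E(L, u) = ((-5 + 2*L**2) + L) - 5/3 = (-5 + L + 2*L**2) - 5/3 = -20/3 + L + 2*L**2)
q*U(-1, 6 - 5) + E(6, 3) = 16*(-1) + (-20/3 + 6 + 2*6**2) = -16 + (-20/3 + 6 + 2*36) = -16 + (-20/3 + 6 + 72) = -16 + 214/3 = 166/3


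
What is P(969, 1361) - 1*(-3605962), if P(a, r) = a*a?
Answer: 4544923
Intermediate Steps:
P(a, r) = a**2
P(969, 1361) - 1*(-3605962) = 969**2 - 1*(-3605962) = 938961 + 3605962 = 4544923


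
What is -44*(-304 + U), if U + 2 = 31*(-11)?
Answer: 28468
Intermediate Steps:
U = -343 (U = -2 + 31*(-11) = -2 - 341 = -343)
-44*(-304 + U) = -44*(-304 - 343) = -44*(-647) = 28468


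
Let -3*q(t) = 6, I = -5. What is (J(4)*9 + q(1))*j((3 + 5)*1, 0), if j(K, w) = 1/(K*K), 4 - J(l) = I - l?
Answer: 115/64 ≈ 1.7969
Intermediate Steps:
q(t) = -2 (q(t) = -⅓*6 = -2)
J(l) = 9 + l (J(l) = 4 - (-5 - l) = 4 + (5 + l) = 9 + l)
j(K, w) = K⁻² (j(K, w) = 1/(K²) = K⁻²)
(J(4)*9 + q(1))*j((3 + 5)*1, 0) = ((9 + 4)*9 - 2)/((3 + 5)*1)² = (13*9 - 2)/(8*1)² = (117 - 2)/8² = 115*(1/64) = 115/64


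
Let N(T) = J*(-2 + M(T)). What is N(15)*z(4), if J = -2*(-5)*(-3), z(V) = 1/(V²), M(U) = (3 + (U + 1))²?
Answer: -5385/8 ≈ -673.13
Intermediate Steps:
M(U) = (4 + U)² (M(U) = (3 + (1 + U))² = (4 + U)²)
z(V) = V⁻²
J = -30 (J = 10*(-3) = -30)
N(T) = 60 - 30*(4 + T)² (N(T) = -30*(-2 + (4 + T)²) = 60 - 30*(4 + T)²)
N(15)*z(4) = (60 - 30*(4 + 15)²)/4² = (60 - 30*19²)*(1/16) = (60 - 30*361)*(1/16) = (60 - 10830)*(1/16) = -10770*1/16 = -5385/8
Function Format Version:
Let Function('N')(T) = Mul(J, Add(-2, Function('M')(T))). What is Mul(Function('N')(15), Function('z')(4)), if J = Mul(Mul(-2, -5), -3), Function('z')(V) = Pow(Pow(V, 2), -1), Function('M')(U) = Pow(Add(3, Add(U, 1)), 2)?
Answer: Rational(-5385, 8) ≈ -673.13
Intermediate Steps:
Function('M')(U) = Pow(Add(4, U), 2) (Function('M')(U) = Pow(Add(3, Add(1, U)), 2) = Pow(Add(4, U), 2))
Function('z')(V) = Pow(V, -2)
J = -30 (J = Mul(10, -3) = -30)
Function('N')(T) = Add(60, Mul(-30, Pow(Add(4, T), 2))) (Function('N')(T) = Mul(-30, Add(-2, Pow(Add(4, T), 2))) = Add(60, Mul(-30, Pow(Add(4, T), 2))))
Mul(Function('N')(15), Function('z')(4)) = Mul(Add(60, Mul(-30, Pow(Add(4, 15), 2))), Pow(4, -2)) = Mul(Add(60, Mul(-30, Pow(19, 2))), Rational(1, 16)) = Mul(Add(60, Mul(-30, 361)), Rational(1, 16)) = Mul(Add(60, -10830), Rational(1, 16)) = Mul(-10770, Rational(1, 16)) = Rational(-5385, 8)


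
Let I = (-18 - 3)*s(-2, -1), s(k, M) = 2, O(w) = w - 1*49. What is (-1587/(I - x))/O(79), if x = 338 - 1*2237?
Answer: -529/18570 ≈ -0.028487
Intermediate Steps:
O(w) = -49 + w (O(w) = w - 49 = -49 + w)
I = -42 (I = (-18 - 3)*2 = -21*2 = -42)
x = -1899 (x = 338 - 2237 = -1899)
(-1587/(I - x))/O(79) = (-1587/(-42 - 1*(-1899)))/(-49 + 79) = -1587/(-42 + 1899)/30 = -1587/1857*(1/30) = -1587*1/1857*(1/30) = -529/619*1/30 = -529/18570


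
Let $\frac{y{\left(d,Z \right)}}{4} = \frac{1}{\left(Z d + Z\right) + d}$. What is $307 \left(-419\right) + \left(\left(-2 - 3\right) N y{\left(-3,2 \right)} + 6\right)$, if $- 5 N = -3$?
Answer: $- \frac{900377}{7} \approx -1.2863 \cdot 10^{5}$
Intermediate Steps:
$N = \frac{3}{5}$ ($N = \left(- \frac{1}{5}\right) \left(-3\right) = \frac{3}{5} \approx 0.6$)
$y{\left(d,Z \right)} = \frac{4}{Z + d + Z d}$ ($y{\left(d,Z \right)} = \frac{4}{\left(Z d + Z\right) + d} = \frac{4}{\left(Z + Z d\right) + d} = \frac{4}{Z + d + Z d}$)
$307 \left(-419\right) + \left(\left(-2 - 3\right) N y{\left(-3,2 \right)} + 6\right) = 307 \left(-419\right) + \left(\left(-2 - 3\right) \frac{3}{5} \frac{4}{2 - 3 + 2 \left(-3\right)} + 6\right) = -128633 + \left(\left(-5\right) \frac{3}{5} \frac{4}{2 - 3 - 6} + 6\right) = -128633 + \left(- 3 \frac{4}{-7} + 6\right) = -128633 + \left(- 3 \cdot 4 \left(- \frac{1}{7}\right) + 6\right) = -128633 + \left(\left(-3\right) \left(- \frac{4}{7}\right) + 6\right) = -128633 + \left(\frac{12}{7} + 6\right) = -128633 + \frac{54}{7} = - \frac{900377}{7}$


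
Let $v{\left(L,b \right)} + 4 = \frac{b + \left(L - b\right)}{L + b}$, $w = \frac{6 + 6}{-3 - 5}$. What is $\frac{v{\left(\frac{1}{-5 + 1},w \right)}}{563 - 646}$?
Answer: $\frac{27}{581} \approx 0.046472$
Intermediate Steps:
$w = - \frac{3}{2}$ ($w = \frac{12}{-8} = 12 \left(- \frac{1}{8}\right) = - \frac{3}{2} \approx -1.5$)
$v{\left(L,b \right)} = -4 + \frac{L}{L + b}$ ($v{\left(L,b \right)} = -4 + \frac{b + \left(L - b\right)}{L + b} = -4 + \frac{L}{L + b}$)
$\frac{v{\left(\frac{1}{-5 + 1},w \right)}}{563 - 646} = \frac{\frac{1}{\frac{1}{-5 + 1} - \frac{3}{2}} \left(\left(-4\right) \left(- \frac{3}{2}\right) - \frac{3}{-5 + 1}\right)}{563 - 646} = \frac{\frac{1}{\frac{1}{-4} - \frac{3}{2}} \left(6 - \frac{3}{-4}\right)}{-83} = \frac{6 - - \frac{3}{4}}{- \frac{1}{4} - \frac{3}{2}} \left(- \frac{1}{83}\right) = \frac{6 + \frac{3}{4}}{- \frac{7}{4}} \left(- \frac{1}{83}\right) = \left(- \frac{4}{7}\right) \frac{27}{4} \left(- \frac{1}{83}\right) = \left(- \frac{27}{7}\right) \left(- \frac{1}{83}\right) = \frac{27}{581}$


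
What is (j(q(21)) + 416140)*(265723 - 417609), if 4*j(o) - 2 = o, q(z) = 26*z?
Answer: -63226648422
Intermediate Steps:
j(o) = ½ + o/4
(j(q(21)) + 416140)*(265723 - 417609) = ((½ + (26*21)/4) + 416140)*(265723 - 417609) = ((½ + (¼)*546) + 416140)*(-151886) = ((½ + 273/2) + 416140)*(-151886) = (137 + 416140)*(-151886) = 416277*(-151886) = -63226648422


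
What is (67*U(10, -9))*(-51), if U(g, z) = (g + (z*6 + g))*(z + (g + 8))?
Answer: 1045602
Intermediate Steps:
U(g, z) = (2*g + 6*z)*(8 + g + z) (U(g, z) = (g + (6*z + g))*(z + (8 + g)) = (g + (g + 6*z))*(8 + g + z) = (2*g + 6*z)*(8 + g + z))
(67*U(10, -9))*(-51) = (67*(2*10² + 6*(-9)² + 16*10 + 48*(-9) + 8*10*(-9)))*(-51) = (67*(2*100 + 6*81 + 160 - 432 - 720))*(-51) = (67*(200 + 486 + 160 - 432 - 720))*(-51) = (67*(-306))*(-51) = -20502*(-51) = 1045602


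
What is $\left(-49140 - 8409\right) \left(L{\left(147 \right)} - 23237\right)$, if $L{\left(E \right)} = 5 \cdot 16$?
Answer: $1332662193$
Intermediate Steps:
$L{\left(E \right)} = 80$
$\left(-49140 - 8409\right) \left(L{\left(147 \right)} - 23237\right) = \left(-49140 - 8409\right) \left(80 - 23237\right) = \left(-57549\right) \left(-23157\right) = 1332662193$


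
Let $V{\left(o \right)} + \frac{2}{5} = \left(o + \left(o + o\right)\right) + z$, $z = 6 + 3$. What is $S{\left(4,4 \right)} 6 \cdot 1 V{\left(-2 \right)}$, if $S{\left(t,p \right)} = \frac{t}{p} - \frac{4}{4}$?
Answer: $0$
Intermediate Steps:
$S{\left(t,p \right)} = -1 + \frac{t}{p}$ ($S{\left(t,p \right)} = \frac{t}{p} - 1 = -1 + \frac{t}{p}$)
$z = 9$
$V{\left(o \right)} = \frac{43}{5} + 3 o$ ($V{\left(o \right)} = - \frac{2}{5} + \left(\left(o + \left(o + o\right)\right) + 9\right) = - \frac{2}{5} + \left(\left(o + 2 o\right) + 9\right) = - \frac{2}{5} + \left(3 o + 9\right) = - \frac{2}{5} + \left(9 + 3 o\right) = \frac{43}{5} + 3 o$)
$S{\left(4,4 \right)} 6 \cdot 1 V{\left(-2 \right)} = \frac{4 - 4}{4} \cdot 6 \cdot 1 \left(\frac{43}{5} + 3 \left(-2\right)\right) = \frac{4 - 4}{4} \cdot 6 \cdot 1 \left(\frac{43}{5} - 6\right) = \frac{1}{4} \cdot 0 \cdot 6 \cdot 1 \cdot \frac{13}{5} = 0 \cdot 6 \cdot 1 \cdot \frac{13}{5} = 0 \cdot 1 \cdot \frac{13}{5} = 0 \cdot \frac{13}{5} = 0$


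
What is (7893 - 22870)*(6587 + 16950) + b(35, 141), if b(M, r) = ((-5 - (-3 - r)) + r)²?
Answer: -352435249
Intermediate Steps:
b(M, r) = (-2 + 2*r)² (b(M, r) = ((-5 + (3 + r)) + r)² = ((-2 + r) + r)² = (-2 + 2*r)²)
(7893 - 22870)*(6587 + 16950) + b(35, 141) = (7893 - 22870)*(6587 + 16950) + 4*(-1 + 141)² = -14977*23537 + 4*140² = -352513649 + 4*19600 = -352513649 + 78400 = -352435249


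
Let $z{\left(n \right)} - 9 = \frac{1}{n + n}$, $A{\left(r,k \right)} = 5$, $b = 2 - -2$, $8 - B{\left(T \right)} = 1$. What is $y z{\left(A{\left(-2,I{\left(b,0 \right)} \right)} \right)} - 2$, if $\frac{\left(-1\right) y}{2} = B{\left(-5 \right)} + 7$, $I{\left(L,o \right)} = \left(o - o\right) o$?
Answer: $- \frac{1284}{5} \approx -256.8$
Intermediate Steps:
$B{\left(T \right)} = 7$ ($B{\left(T \right)} = 8 - 1 = 7$)
$b = 4$ ($b = 2 + 2 = 4$)
$I{\left(L,o \right)} = 0$ ($I{\left(L,o \right)} = 0 o = 0$)
$z{\left(n \right)} = 9 + \frac{1}{2 n}$ ($z{\left(n \right)} = 9 + \frac{1}{n + n} = 9 + \frac{1}{2 n}$)
$y = -28$ ($y = - 2 \left(7 + 7\right) = \left(-2\right) 14 = -28$)
$y z{\left(A{\left(-2,I{\left(b,0 \right)} \right)} \right)} - 2 = - 28 \left(9 + \frac{1}{2 \cdot 5}\right) - 2 = - 28 \left(9 + \frac{1}{2} \cdot \frac{1}{5}\right) - 2 = - 28 \left(9 + \frac{1}{10}\right) - 2 = \left(-28\right) \frac{91}{10} - 2 = - \frac{1274}{5} - 2 = - \frac{1284}{5}$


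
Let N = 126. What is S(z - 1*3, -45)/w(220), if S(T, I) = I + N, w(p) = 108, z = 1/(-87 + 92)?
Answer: ¾ ≈ 0.75000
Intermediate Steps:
z = ⅕ (z = 1/5 = ⅕ ≈ 0.20000)
S(T, I) = 126 + I (S(T, I) = I + 126 = 126 + I)
S(z - 1*3, -45)/w(220) = (126 - 45)/108 = 81*(1/108) = ¾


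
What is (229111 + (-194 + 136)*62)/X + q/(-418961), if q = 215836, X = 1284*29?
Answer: 86445120619/15600431796 ≈ 5.5412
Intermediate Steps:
X = 37236
(229111 + (-194 + 136)*62)/X + q/(-418961) = (229111 + (-194 + 136)*62)/37236 + 215836/(-418961) = (229111 - 58*62)*(1/37236) + 215836*(-1/418961) = (229111 - 3596)*(1/37236) - 215836/418961 = 225515*(1/37236) - 215836/418961 = 225515/37236 - 215836/418961 = 86445120619/15600431796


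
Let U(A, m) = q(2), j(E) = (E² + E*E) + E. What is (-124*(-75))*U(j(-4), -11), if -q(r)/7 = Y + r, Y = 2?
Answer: -260400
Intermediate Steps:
q(r) = -14 - 7*r (q(r) = -7*(2 + r) = -14 - 7*r)
j(E) = E + 2*E² (j(E) = (E² + E²) + E = 2*E² + E = E + 2*E²)
U(A, m) = -28 (U(A, m) = -14 - 7*2 = -14 - 14 = -28)
(-124*(-75))*U(j(-4), -11) = -124*(-75)*(-28) = 9300*(-28) = -260400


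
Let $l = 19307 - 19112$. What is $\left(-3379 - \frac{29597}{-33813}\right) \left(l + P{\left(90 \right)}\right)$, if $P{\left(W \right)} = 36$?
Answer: $- \frac{517369930}{663} \approx -7.8035 \cdot 10^{5}$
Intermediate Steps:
$l = 195$
$\left(-3379 - \frac{29597}{-33813}\right) \left(l + P{\left(90 \right)}\right) = \left(-3379 - \frac{29597}{-33813}\right) \left(195 + 36\right) = \left(-3379 - - \frac{1741}{1989}\right) 231 = \left(-3379 + \frac{1741}{1989}\right) 231 = \left(- \frac{6719090}{1989}\right) 231 = - \frac{517369930}{663}$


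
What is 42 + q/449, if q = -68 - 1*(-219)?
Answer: 19009/449 ≈ 42.336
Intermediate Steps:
q = 151 (q = -68 + 219 = 151)
42 + q/449 = 42 + 151/449 = 19009/449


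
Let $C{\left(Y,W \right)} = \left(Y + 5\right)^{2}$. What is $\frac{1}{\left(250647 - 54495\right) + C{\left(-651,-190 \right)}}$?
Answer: $\frac{1}{613468} \approx 1.6301 \cdot 10^{-6}$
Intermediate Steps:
$C{\left(Y,W \right)} = \left(5 + Y\right)^{2}$
$\frac{1}{\left(250647 - 54495\right) + C{\left(-651,-190 \right)}} = \frac{1}{\left(250647 - 54495\right) + \left(5 - 651\right)^{2}} = \frac{1}{196152 + \left(-646\right)^{2}} = \frac{1}{196152 + 417316} = \frac{1}{613468}$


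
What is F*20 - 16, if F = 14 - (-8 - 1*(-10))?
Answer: 224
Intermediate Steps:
F = 12 (F = 14 - (-8 + 10) = 14 - 1*2 = 14 - 2 = 12)
F*20 - 16 = 12*20 - 16 = 240 - 16 = 224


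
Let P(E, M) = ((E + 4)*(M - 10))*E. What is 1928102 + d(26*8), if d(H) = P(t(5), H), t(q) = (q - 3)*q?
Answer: 1955822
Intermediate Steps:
t(q) = q*(-3 + q) (t(q) = (-3 + q)*q = q*(-3 + q))
P(E, M) = E*(-10 + M)*(4 + E) (P(E, M) = ((4 + E)*(-10 + M))*E = ((-10 + M)*(4 + E))*E = E*(-10 + M)*(4 + E))
d(H) = -1400 + 140*H (d(H) = (5*(-3 + 5))*(-40 - 50*(-3 + 5) + 4*H + (5*(-3 + 5))*H) = (5*2)*(-40 - 50*2 + 4*H + (5*2)*H) = 10*(-40 - 10*10 + 4*H + 10*H) = 10*(-40 - 100 + 4*H + 10*H) = 10*(-140 + 14*H) = -1400 + 140*H)
1928102 + d(26*8) = 1928102 + (-1400 + 140*(26*8)) = 1928102 + (-1400 + 140*208) = 1928102 + (-1400 + 29120) = 1928102 + 27720 = 1955822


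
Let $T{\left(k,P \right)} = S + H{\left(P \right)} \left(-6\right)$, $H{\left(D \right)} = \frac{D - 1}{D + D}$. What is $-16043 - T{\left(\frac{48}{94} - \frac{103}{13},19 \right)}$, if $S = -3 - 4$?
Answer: $- \frac{304630}{19} \approx -16033.0$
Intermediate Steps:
$H{\left(D \right)} = \frac{-1 + D}{2 D}$
$S = -7$ ($S = -3 - 4 = -7$)
$T{\left(k,P \right)} = -7 - \frac{3 \left(-1 + P\right)}{P}$ ($T{\left(k,P \right)} = -7 + \frac{-1 + P}{2 P} \left(-6\right) = -7 - \frac{3 \left(-1 + P\right)}{P}$)
$-16043 - T{\left(\frac{48}{94} - \frac{103}{13},19 \right)} = -16043 - \left(-10 + \frac{3}{19}\right) = -16043 - - \frac{187}{19} = -16043 + \frac{187}{19} = - \frac{304630}{19}$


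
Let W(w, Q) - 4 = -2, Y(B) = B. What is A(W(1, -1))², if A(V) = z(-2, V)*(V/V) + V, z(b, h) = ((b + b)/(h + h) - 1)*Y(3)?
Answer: 16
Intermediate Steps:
W(w, Q) = 2 (W(w, Q) = 4 - 2 = 2)
z(b, h) = -3 + 3*b/h (z(b, h) = ((b + b)/(h + h) - 1)*3 = ((2*b)/((2*h)) - 1)*3 = ((2*b)*(1/(2*h)) - 1)*3 = (b/h - 1)*3 = (-1 + b/h)*3 = -3 + 3*b/h)
A(V) = -3 + V - 6/V (A(V) = (-3 + 3*(-2)/V)*(V/V) + V = (-3 - 6/V)*1 + V = (-3 - 6/V) + V = -3 + V - 6/V)
A(W(1, -1))² = (-3 + 2 - 6/2)² = (-3 + 2 - 6*½)² = (-3 + 2 - 3)² = (-4)² = 16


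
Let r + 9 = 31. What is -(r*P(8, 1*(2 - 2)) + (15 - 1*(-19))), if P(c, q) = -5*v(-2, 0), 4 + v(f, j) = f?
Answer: -694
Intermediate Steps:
v(f, j) = -4 + f
P(c, q) = 30 (P(c, q) = -5*(-4 - 2) = -5*(-6) = 30)
r = 22 (r = -9 + 31 = 22)
-(r*P(8, 1*(2 - 2)) + (15 - 1*(-19))) = -(22*30 + (15 - 1*(-19))) = -(660 + (15 + 19)) = -(660 + 34) = -1*694 = -694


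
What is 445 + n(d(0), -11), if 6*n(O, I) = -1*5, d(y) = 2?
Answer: 2665/6 ≈ 444.17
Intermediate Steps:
n(O, I) = -⅚ (n(O, I) = (-1*5)/6 = (⅙)*(-5) = -⅚)
445 + n(d(0), -11) = 445 - ⅚ = 2665/6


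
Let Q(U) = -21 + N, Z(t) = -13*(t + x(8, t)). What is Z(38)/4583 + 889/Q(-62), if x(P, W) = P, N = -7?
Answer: -584433/18332 ≈ -31.880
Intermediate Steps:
Z(t) = -104 - 13*t (Z(t) = -13*(t + 8) = -13*(8 + t) = -104 - 13*t)
Q(U) = -28 (Q(U) = -21 - 7 = -28)
Z(38)/4583 + 889/Q(-62) = (-104 - 13*38)/4583 + 889/(-28) = (-104 - 494)*(1/4583) + 889*(-1/28) = -598*1/4583 - 127/4 = -598/4583 - 127/4 = -584433/18332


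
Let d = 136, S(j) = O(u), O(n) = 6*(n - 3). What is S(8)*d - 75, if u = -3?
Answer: -4971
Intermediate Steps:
O(n) = -18 + 6*n (O(n) = 6*(-3 + n) = -18 + 6*n)
S(j) = -36 (S(j) = -18 + 6*(-3) = -18 - 18 = -36)
S(8)*d - 75 = -36*136 - 75 = -4896 - 75 = -4971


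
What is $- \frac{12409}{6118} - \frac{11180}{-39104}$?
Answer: $- \frac{4008099}{2300368} \approx -1.7424$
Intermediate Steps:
$- \frac{12409}{6118} - \frac{11180}{-39104} = \left(-12409\right) \frac{1}{6118} - - \frac{215}{752} = - \frac{12409}{6118} + \frac{215}{752} = - \frac{4008099}{2300368}$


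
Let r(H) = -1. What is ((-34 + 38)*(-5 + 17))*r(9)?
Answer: -48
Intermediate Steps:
((-34 + 38)*(-5 + 17))*r(9) = ((-34 + 38)*(-5 + 17))*(-1) = (4*12)*(-1) = 48*(-1) = -48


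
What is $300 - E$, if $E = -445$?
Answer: $745$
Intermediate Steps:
$300 - E = 300 - -445 = 300 + 445 = 745$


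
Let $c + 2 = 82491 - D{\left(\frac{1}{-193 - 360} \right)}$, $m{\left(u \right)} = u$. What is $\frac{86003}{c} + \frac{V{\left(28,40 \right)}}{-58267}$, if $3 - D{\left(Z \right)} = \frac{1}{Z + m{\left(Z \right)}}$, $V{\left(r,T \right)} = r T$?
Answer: $\frac{9838124322}{9580201873} \approx 1.0269$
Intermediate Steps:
$V{\left(r,T \right)} = T r$
$D{\left(Z \right)} = 3 - \frac{1}{2 Z}$ ($D{\left(Z \right)} = 3 - \frac{1}{Z + Z} = 3 - \frac{1}{2 Z}$)
$c = \frac{164419}{2}$ ($c = -2 + \left(82491 - \left(3 - \frac{1}{2 \frac{1}{-193 - 360}}\right)\right) = -2 + \left(82491 - \left(3 - \frac{1}{2 \frac{1}{-553}}\right)\right) = -2 + \left(82491 - \left(3 - \frac{1}{2 \left(- \frac{1}{553}\right)}\right)\right) = -2 + \left(82491 - \left(3 - - \frac{553}{2}\right)\right) = -2 + \left(82491 - \left(3 + \frac{553}{2}\right)\right) = -2 + \left(82491 - \frac{559}{2}\right) = -2 + \frac{164423}{2} = \frac{164419}{2} \approx 82210.0$)
$\frac{86003}{c} + \frac{V{\left(28,40 \right)}}{-58267} = \frac{86003}{\frac{164419}{2}} + \frac{40 \cdot 28}{-58267} = 86003 \cdot \frac{2}{164419} + 1120 \left(- \frac{1}{58267}\right) = \frac{172006}{164419} - \frac{1120}{58267} = \frac{9838124322}{9580201873}$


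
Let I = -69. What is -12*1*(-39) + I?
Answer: 399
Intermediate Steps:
-12*1*(-39) + I = -12*1*(-39) - 69 = -12*(-39) - 69 = 468 - 69 = 399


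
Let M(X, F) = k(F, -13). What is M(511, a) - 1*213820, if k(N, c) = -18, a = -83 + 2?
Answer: -213838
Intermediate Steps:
a = -81
M(X, F) = -18
M(511, a) - 1*213820 = -18 - 1*213820 = -18 - 213820 = -213838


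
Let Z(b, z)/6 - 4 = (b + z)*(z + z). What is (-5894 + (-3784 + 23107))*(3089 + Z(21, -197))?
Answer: 5629127933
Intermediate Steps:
Z(b, z) = 24 + 12*z*(b + z) (Z(b, z) = 24 + 6*((b + z)*(z + z)) = 24 + 6*((b + z)*(2*z)) = 24 + 6*(2*z*(b + z)) = 24 + 12*z*(b + z))
(-5894 + (-3784 + 23107))*(3089 + Z(21, -197)) = (-5894 + (-3784 + 23107))*(3089 + (24 + 12*(-197)² + 12*21*(-197))) = (-5894 + 19323)*(3089 + (24 + 12*38809 - 49644)) = 13429*(3089 + (24 + 465708 - 49644)) = 13429*(3089 + 416088) = 13429*419177 = 5629127933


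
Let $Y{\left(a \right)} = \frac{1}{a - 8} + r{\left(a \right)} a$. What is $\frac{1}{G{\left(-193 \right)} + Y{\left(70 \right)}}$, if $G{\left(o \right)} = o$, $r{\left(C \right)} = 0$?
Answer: $- \frac{62}{11965} \approx -0.0051818$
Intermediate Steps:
$Y{\left(a \right)} = \frac{1}{-8 + a}$ ($Y{\left(a \right)} = \frac{1}{a - 8} + 0 a = \frac{1}{-8 + a} + 0 = \frac{1}{-8 + a}$)
$\frac{1}{G{\left(-193 \right)} + Y{\left(70 \right)}} = \frac{1}{-193 + \frac{1}{-8 + 70}} = \frac{1}{-193 + \frac{1}{62}} = \frac{1}{- \frac{11965}{62}} = - \frac{62}{11965}$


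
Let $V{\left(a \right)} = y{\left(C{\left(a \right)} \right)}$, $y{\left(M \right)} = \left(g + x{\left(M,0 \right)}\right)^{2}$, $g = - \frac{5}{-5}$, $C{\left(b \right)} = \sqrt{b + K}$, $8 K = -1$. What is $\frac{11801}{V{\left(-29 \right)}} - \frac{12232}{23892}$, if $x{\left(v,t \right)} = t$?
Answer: $\frac{6407665}{543} \approx 11800.0$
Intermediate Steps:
$K = - \frac{1}{8}$ ($K = \frac{1}{8} \left(-1\right) = - \frac{1}{8} \approx -0.125$)
$C{\left(b \right)} = \sqrt{- \frac{1}{8} + b}$ ($C{\left(b \right)} = \sqrt{b - \frac{1}{8}} = \sqrt{- \frac{1}{8} + b}$)
$g = 1$ ($g = \left(-5\right) \left(- \frac{1}{5}\right) = 1$)
$y{\left(M \right)} = 1$ ($y{\left(M \right)} = \left(1 + 0\right)^{2} = 1^{2} = 1$)
$V{\left(a \right)} = 1$
$\frac{11801}{V{\left(-29 \right)}} - \frac{12232}{23892} = \frac{11801}{1} - \frac{12232}{23892} = 11801 \cdot 1 - \frac{278}{543} = 11801 - \frac{278}{543} = \frac{6407665}{543}$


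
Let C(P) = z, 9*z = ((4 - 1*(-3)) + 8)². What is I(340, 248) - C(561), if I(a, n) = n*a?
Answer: 84295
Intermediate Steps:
I(a, n) = a*n
z = 25 (z = ((4 - 1*(-3)) + 8)²/9 = ((4 + 3) + 8)²/9 = (7 + 8)²/9 = (⅑)*15² = (⅑)*225 = 25)
C(P) = 25
I(340, 248) - C(561) = 340*248 - 1*25 = 84320 - 25 = 84295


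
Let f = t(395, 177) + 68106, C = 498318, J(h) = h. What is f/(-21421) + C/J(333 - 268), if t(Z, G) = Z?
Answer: 10670017313/1392365 ≈ 7663.2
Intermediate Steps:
f = 68501 (f = 395 + 68106 = 68501)
f/(-21421) + C/J(333 - 268) = 68501/(-21421) + 498318/(333 - 268) = 68501*(-1/21421) + 498318/65 = -68501/21421 + 498318*(1/65) = -68501/21421 + 498318/65 = 10670017313/1392365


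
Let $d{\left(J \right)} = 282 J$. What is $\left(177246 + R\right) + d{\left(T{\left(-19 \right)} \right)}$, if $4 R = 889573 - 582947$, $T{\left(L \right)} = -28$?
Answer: $\frac{492013}{2} \approx 2.4601 \cdot 10^{5}$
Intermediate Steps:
$R = \frac{153313}{2}$ ($R = \frac{889573 - 582947}{4} = \frac{1}{4} \cdot 306626 = \frac{153313}{2} \approx 76657.0$)
$\left(177246 + R\right) + d{\left(T{\left(-19 \right)} \right)} = \left(177246 + \frac{153313}{2}\right) + 282 \left(-28\right) = \frac{507805}{2} - 7896 = \frac{492013}{2}$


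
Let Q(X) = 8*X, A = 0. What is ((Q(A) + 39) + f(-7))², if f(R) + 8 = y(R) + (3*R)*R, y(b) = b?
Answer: 29241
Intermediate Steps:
f(R) = -8 + R + 3*R² (f(R) = -8 + (R + (3*R)*R) = -8 + (R + 3*R²) = -8 + R + 3*R²)
((Q(A) + 39) + f(-7))² = ((8*0 + 39) + (-8 - 7 + 3*(-7)²))² = ((0 + 39) + (-8 - 7 + 3*49))² = (39 + (-8 - 7 + 147))² = (39 + 132)² = 171² = 29241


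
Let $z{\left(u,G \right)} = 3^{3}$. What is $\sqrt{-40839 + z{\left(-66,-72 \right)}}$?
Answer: $2 i \sqrt{10203} \approx 202.02 i$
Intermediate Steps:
$z{\left(u,G \right)} = 27$
$\sqrt{-40839 + z{\left(-66,-72 \right)}} = \sqrt{-40839 + 27} = \sqrt{-40812} = 2 i \sqrt{10203}$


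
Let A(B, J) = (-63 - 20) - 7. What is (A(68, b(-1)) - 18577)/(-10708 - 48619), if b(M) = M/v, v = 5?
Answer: 18667/59327 ≈ 0.31465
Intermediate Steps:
b(M) = M/5
A(B, J) = -90 (A(B, J) = -83 - 7 = -90)
(A(68, b(-1)) - 18577)/(-10708 - 48619) = (-90 - 18577)/(-10708 - 48619) = -18667/(-59327) = -18667*(-1/59327) = 18667/59327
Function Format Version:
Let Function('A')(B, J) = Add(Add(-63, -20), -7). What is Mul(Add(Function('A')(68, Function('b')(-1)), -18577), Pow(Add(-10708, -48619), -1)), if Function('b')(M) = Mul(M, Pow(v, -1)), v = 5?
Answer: Rational(18667, 59327) ≈ 0.31465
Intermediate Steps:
Function('b')(M) = Mul(Rational(1, 5), M) (Function('b')(M) = Mul(M, Pow(5, -1)) = Mul(M, Rational(1, 5)) = Mul(Rational(1, 5), M))
Function('A')(B, J) = -90 (Function('A')(B, J) = Add(-83, -7) = -90)
Mul(Add(Function('A')(68, Function('b')(-1)), -18577), Pow(Add(-10708, -48619), -1)) = Mul(Add(-90, -18577), Pow(Add(-10708, -48619), -1)) = Mul(-18667, Pow(-59327, -1)) = Mul(-18667, Rational(-1, 59327)) = Rational(18667, 59327)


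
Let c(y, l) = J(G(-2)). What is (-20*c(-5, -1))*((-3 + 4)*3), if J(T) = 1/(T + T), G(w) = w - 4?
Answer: 5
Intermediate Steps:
G(w) = -4 + w
J(T) = 1/(2*T)
c(y, l) = -1/12 (c(y, l) = 1/(2*(-4 - 2)) = (½)/(-6) = (½)*(-⅙) = -1/12)
(-20*c(-5, -1))*((-3 + 4)*3) = (-20*(-1/12))*((-3 + 4)*3) = 5*(1*3)/3 = (5/3)*3 = 5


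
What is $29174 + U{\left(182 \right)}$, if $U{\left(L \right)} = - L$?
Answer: $28992$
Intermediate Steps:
$29174 + U{\left(182 \right)} = 29174 - 182 = 28992$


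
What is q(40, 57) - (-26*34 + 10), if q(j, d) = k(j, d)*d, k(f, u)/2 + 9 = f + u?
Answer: 10906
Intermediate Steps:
k(f, u) = -18 + 2*f + 2*u (k(f, u) = -18 + 2*(f + u) = -18 + (2*f + 2*u) = -18 + 2*f + 2*u)
q(j, d) = d*(-18 + 2*d + 2*j) (q(j, d) = (-18 + 2*j + 2*d)*d = (-18 + 2*d + 2*j)*d = d*(-18 + 2*d + 2*j))
q(40, 57) - (-26*34 + 10) = 2*57*(-9 + 57 + 40) - (-26*34 + 10) = 2*57*88 - (-884 + 10) = 10032 - 1*(-874) = 10032 + 874 = 10906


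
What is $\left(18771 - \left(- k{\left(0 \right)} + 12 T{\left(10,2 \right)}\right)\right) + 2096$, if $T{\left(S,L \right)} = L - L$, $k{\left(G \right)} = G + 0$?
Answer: $20867$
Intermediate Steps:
$k{\left(G \right)} = G$
$T{\left(S,L \right)} = 0$
$\left(18771 - \left(- k{\left(0 \right)} + 12 T{\left(10,2 \right)}\right)\right) + 2096 = \left(18771 + \left(0 - 0\right)\right) + 2096 = \left(18771 + \left(0 + 0\right)\right) + 2096 = \left(18771 + 0\right) + 2096 = 18771 + 2096 = 20867$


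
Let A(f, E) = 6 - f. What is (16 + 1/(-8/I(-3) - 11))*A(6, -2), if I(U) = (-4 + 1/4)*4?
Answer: 0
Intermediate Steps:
I(U) = -15 (I(U) = (-4 + 1/4)*4 = -15/4*4 = -15)
(16 + 1/(-8/I(-3) - 11))*A(6, -2) = (16 + 1/(-8/(-15) - 11))*(6 - 1*6) = (16 + 1/(-8*(-1/15) - 11))*(6 - 6) = (16 + 1/(8/15 - 11))*0 = (16 + 1/(-157/15))*0 = (16 - 15/157)*0 = (2497/157)*0 = 0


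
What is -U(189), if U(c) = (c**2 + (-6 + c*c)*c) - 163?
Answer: -6785693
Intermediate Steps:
U(c) = -163 + c**2 + c*(-6 + c**2) (U(c) = (c**2 + (-6 + c**2)*c) - 163 = (c**2 + c*(-6 + c**2)) - 163 = -163 + c**2 + c*(-6 + c**2))
-U(189) = -(-163 + 189**2 + 189**3 - 6*189) = -(-163 + 35721 + 6751269 - 1134) = -1*6785693 = -6785693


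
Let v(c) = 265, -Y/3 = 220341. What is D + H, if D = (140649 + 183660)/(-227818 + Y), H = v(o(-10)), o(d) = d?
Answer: 235218556/888841 ≈ 264.64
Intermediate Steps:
Y = -661023 (Y = -3*220341 = -661023)
H = 265
D = -324309/888841 (D = (140649 + 183660)/(-227818 - 661023) = 324309/(-888841) = 324309*(-1/888841) = -324309/888841 ≈ -0.36487)
D + H = -324309/888841 + 265 = 235218556/888841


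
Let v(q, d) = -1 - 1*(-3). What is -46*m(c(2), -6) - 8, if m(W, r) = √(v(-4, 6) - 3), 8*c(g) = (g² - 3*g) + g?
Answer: -8 - 46*I ≈ -8.0 - 46.0*I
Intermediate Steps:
c(g) = -g/4 + g²/8 (c(g) = ((g² - 3*g) + g)/8 = (g² - 2*g)/8 = -g/4 + g²/8)
v(q, d) = 2 (v(q, d) = -1 + 3 = 2)
m(W, r) = I (m(W, r) = √(2 - 3) = √(-1) = I)
-46*m(c(2), -6) - 8 = -46*I - 8 = -8 - 46*I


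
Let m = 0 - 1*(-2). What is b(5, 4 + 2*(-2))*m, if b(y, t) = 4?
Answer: 8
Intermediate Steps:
m = 2 (m = 0 + 2 = 2)
b(5, 4 + 2*(-2))*m = 4*2 = 8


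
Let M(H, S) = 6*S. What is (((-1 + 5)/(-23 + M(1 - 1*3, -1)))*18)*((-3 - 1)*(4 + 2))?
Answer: 1728/29 ≈ 59.586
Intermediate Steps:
(((-1 + 5)/(-23 + M(1 - 1*3, -1)))*18)*((-3 - 1)*(4 + 2)) = (((-1 + 5)/(-23 + 6*(-1)))*18)*((-3 - 1)*(4 + 2)) = ((4/(-23 - 6))*18)*(-4*6) = ((4/(-29))*18)*(-24) = ((4*(-1/29))*18)*(-24) = -4/29*18*(-24) = -72/29*(-24) = 1728/29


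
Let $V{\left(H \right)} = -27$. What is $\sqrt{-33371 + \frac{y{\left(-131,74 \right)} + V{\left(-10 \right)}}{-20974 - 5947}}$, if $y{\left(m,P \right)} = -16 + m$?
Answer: $\frac{i \sqrt{24185301898157}}{26921} \approx 182.68 i$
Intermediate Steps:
$\sqrt{-33371 + \frac{y{\left(-131,74 \right)} + V{\left(-10 \right)}}{-20974 - 5947}} = \sqrt{-33371 + \frac{\left(-16 - 131\right) - 27}{-20974 - 5947}} = \sqrt{-33371 + \frac{-147 - 27}{-26921}} = \sqrt{-33371 - - \frac{174}{26921}} = \sqrt{-33371 + \frac{174}{26921}} = \sqrt{- \frac{898380517}{26921}} = \frac{i \sqrt{24185301898157}}{26921}$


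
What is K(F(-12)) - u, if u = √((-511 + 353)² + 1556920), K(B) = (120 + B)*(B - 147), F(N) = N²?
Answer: -792 - 2*√395471 ≈ -2049.7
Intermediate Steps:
K(B) = (-147 + B)*(120 + B) (K(B) = (120 + B)*(-147 + B) = (-147 + B)*(120 + B))
u = 2*√395471 (u = √((-158)² + 1556920) = √(24964 + 1556920) = √1581884 = 2*√395471 ≈ 1257.7)
K(F(-12)) - u = (-17640 + ((-12)²)² - 27*(-12)²) - 2*√395471 = (-17640 + 144² - 27*144) - 2*√395471 = (-17640 + 20736 - 3888) - 2*√395471 = -792 - 2*√395471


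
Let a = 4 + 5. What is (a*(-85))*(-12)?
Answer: 9180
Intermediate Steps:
a = 9
(a*(-85))*(-12) = (9*(-85))*(-12) = -765*(-12) = 9180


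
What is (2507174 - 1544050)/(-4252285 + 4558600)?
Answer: 963124/306315 ≈ 3.1442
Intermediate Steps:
(2507174 - 1544050)/(-4252285 + 4558600) = 963124/306315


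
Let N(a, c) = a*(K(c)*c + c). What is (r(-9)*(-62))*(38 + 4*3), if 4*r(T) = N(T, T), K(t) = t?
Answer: 502200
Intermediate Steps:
N(a, c) = a*(c + c²) (N(a, c) = a*(c*c + c) = a*(c² + c) = a*(c + c²))
r(T) = T²*(1 + T)/4 (r(T) = (T*T*(1 + T))/4 = (T²*(1 + T))/4 = T²*(1 + T)/4)
(r(-9)*(-62))*(38 + 4*3) = (((¼)*(-9)²*(1 - 9))*(-62))*(38 + 4*3) = (((¼)*81*(-8))*(-62))*(38 + 12) = -162*(-62)*50 = 10044*50 = 502200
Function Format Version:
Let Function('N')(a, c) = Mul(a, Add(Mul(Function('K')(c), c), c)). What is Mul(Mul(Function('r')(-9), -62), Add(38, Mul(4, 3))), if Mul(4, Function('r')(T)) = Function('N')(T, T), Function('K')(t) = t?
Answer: 502200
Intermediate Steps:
Function('N')(a, c) = Mul(a, Add(c, Pow(c, 2))) (Function('N')(a, c) = Mul(a, Add(Mul(c, c), c)) = Mul(a, Add(Pow(c, 2), c)) = Mul(a, Add(c, Pow(c, 2))))
Function('r')(T) = Mul(Rational(1, 4), Pow(T, 2), Add(1, T)) (Function('r')(T) = Mul(Rational(1, 4), Mul(T, T, Add(1, T))) = Mul(Rational(1, 4), Mul(Pow(T, 2), Add(1, T))) = Mul(Rational(1, 4), Pow(T, 2), Add(1, T)))
Mul(Mul(Function('r')(-9), -62), Add(38, Mul(4, 3))) = Mul(Mul(Mul(Rational(1, 4), Pow(-9, 2), Add(1, -9)), -62), Add(38, Mul(4, 3))) = Mul(Mul(Mul(Rational(1, 4), 81, -8), -62), Add(38, 12)) = Mul(Mul(-162, -62), 50) = Mul(10044, 50) = 502200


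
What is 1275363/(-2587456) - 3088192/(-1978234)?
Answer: 2733797235305/2559296716352 ≈ 1.0682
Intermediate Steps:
1275363/(-2587456) - 3088192/(-1978234) = 1275363*(-1/2587456) - 3088192*(-1/1978234) = -1275363/2587456 + 1544096/989117 = 2733797235305/2559296716352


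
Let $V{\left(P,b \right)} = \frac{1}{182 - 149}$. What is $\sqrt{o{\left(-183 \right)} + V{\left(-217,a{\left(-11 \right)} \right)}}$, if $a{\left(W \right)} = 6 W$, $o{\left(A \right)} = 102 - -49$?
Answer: $\frac{2 \sqrt{41118}}{33} \approx 12.289$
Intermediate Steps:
$o{\left(A \right)} = 151$ ($o{\left(A \right)} = 102 + 49 = 151$)
$V{\left(P,b \right)} = \frac{1}{33}$
$\sqrt{o{\left(-183 \right)} + V{\left(-217,a{\left(-11 \right)} \right)}} = \sqrt{151 + \frac{1}{33}} = \sqrt{\frac{4984}{33}} = \frac{2 \sqrt{41118}}{33}$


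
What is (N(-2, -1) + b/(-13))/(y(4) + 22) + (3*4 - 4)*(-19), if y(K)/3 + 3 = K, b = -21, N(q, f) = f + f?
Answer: -9881/65 ≈ -152.02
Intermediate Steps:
N(q, f) = 2*f
y(K) = -9 + 3*K
(N(-2, -1) + b/(-13))/(y(4) + 22) + (3*4 - 4)*(-19) = (2*(-1) - 21/(-13))/((-9 + 3*4) + 22) + (3*4 - 4)*(-19) = (-2 - 21*(-1/13))/((-9 + 12) + 22) + (12 - 4)*(-19) = (-2 + 21/13)/(3 + 22) + 8*(-19) = -5/13/25 - 152 = -5/13*1/25 - 152 = -1/65 - 152 = -9881/65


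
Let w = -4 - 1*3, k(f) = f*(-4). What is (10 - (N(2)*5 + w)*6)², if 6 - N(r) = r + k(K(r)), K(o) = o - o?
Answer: 4624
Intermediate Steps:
K(o) = 0
k(f) = -4*f
w = -7 (w = -4 - 3 = -7)
N(r) = 6 - r (N(r) = 6 - (r - 4*0) = 6 - (r + 0) = 6 - r)
(10 - (N(2)*5 + w)*6)² = (10 - ((6 - 1*2)*5 - 7)*6)² = (10 - ((6 - 2)*5 - 7)*6)² = (10 - (4*5 - 7)*6)² = (10 - (20 - 7)*6)² = (10 - 13*6)² = (10 - 1*78)² = (10 - 78)² = (-68)² = 4624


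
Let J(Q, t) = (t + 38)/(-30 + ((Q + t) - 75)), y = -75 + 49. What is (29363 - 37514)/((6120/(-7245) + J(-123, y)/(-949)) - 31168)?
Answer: 4792838141/18327472402 ≈ 0.26151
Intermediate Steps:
y = -26
J(Q, t) = (38 + t)/(-105 + Q + t) (J(Q, t) = (38 + t)/(-30 + (-75 + Q + t)) = (38 + t)/(-105 + Q + t))
(29363 - 37514)/((6120/(-7245) + J(-123, y)/(-949)) - 31168) = (29363 - 37514)/((6120/(-7245) + ((38 - 26)/(-105 - 123 - 26))/(-949)) - 31168) = -8151/((6120*(-1/7245) + (12/(-254))*(-1/949)) - 31168) = -8151/((-136/161 - 1/254*12*(-1/949)) - 31168) = -8151/((-136/161 - 6/127*(-1/949)) - 31168) = -8151/((-136/161 + 6/120523) - 31168) = -8151/(-16390162/19404203 - 31168) = -8151/(-604806589266/19404203) = -8151*(-19404203/604806589266) = 4792838141/18327472402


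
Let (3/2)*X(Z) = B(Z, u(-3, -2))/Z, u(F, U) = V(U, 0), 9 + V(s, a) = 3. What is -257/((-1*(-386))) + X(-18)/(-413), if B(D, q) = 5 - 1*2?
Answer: -954883/1434762 ≈ -0.66553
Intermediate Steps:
V(s, a) = -6 (V(s, a) = -9 + 3 = -6)
u(F, U) = -6
B(D, q) = 3 (B(D, q) = 5 - 2 = 3)
X(Z) = 2/Z (X(Z) = 2*(3/Z)/3 = 2/Z)
-257/((-1*(-386))) + X(-18)/(-413) = -257/((-1*(-386))) + (2/(-18))/(-413) = -257/386 + (2*(-1/18))*(-1/413) = -257*1/386 - ⅑*(-1/413) = -257/386 + 1/3717 = -954883/1434762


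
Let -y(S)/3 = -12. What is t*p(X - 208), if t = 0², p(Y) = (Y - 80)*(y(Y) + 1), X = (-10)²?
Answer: 0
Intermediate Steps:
X = 100
y(S) = 36 (y(S) = -3*(-12) = 36)
p(Y) = -2960 + 37*Y (p(Y) = (Y - 80)*(36 + 1) = (-80 + Y)*37 = -2960 + 37*Y)
t = 0
t*p(X - 208) = 0*(-2960 + 37*(100 - 208)) = 0*(-2960 + 37*(-108)) = 0*(-2960 - 3996) = 0*(-6956) = 0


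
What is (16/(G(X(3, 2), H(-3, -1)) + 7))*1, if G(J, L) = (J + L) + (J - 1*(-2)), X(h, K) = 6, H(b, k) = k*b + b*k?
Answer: 16/27 ≈ 0.59259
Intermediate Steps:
H(b, k) = 2*b*k (H(b, k) = b*k + b*k = 2*b*k)
G(J, L) = 2 + L + 2*J (G(J, L) = (J + L) + (J + 2) = (J + L) + (2 + J) = 2 + L + 2*J)
(16/(G(X(3, 2), H(-3, -1)) + 7))*1 = (16/((2 + 2*(-3)*(-1) + 2*6) + 7))*1 = (16/((2 + 6 + 12) + 7))*1 = (16/(20 + 7))*1 = (16/27)*1 = 16/27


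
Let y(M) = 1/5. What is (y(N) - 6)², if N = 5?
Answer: 841/25 ≈ 33.640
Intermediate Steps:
y(M) = ⅕
(y(N) - 6)² = (⅕ - 6)² = (-29/5)² = 841/25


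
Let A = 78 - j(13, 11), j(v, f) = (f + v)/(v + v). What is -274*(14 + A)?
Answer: -324416/13 ≈ -24955.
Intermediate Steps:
j(v, f) = (f + v)/(2*v) (j(v, f) = (f + v)/((2*v)) = (f + v)*(1/(2*v)) = (f + v)/(2*v))
A = 1002/13 (A = 78 - (11 + 13)/(2*13) = 78 - 24/(2*13) = 78 - 1*12/13 = 78 - 12/13 = 1002/13 ≈ 77.077)
-274*(14 + A) = -274*(14 + 1002/13) = -274*1184/13 = -324416/13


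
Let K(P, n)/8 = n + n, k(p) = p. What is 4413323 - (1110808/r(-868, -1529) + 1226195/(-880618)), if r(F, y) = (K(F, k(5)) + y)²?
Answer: 354782583334537255/80388975366 ≈ 4.4133e+6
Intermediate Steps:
K(P, n) = 16*n (K(P, n) = 8*(n + n) = 8*(2*n) = 16*n)
r(F, y) = (80 + y)² (r(F, y) = (16*5 + y)² = (80 + y)²)
4413323 - (1110808/r(-868, -1529) + 1226195/(-880618)) = 4413323 - (1110808/((80 - 1529)²) + 1226195/(-880618)) = 4413323 - (1110808/((-1449)²) + 1226195*(-1/880618)) = 4413323 - (1110808/2099601 - 1226195/880618) = 4413323 - (1110808*(1/2099601) - 1226195/880618) = 4413323 - (48296/91287 - 1226195/880618) = 4413323 - 1*(-69405336037/80388975366) = 4413323 + 69405336037/80388975366 = 354782583334537255/80388975366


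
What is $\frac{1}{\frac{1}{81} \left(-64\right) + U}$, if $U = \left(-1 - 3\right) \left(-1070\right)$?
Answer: $\frac{81}{346616} \approx 0.00023369$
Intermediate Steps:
$U = 4280$ ($U = \left(-1 - 3\right) \left(-1070\right) = \left(-4\right) \left(-1070\right) = 4280$)
$\frac{1}{\frac{1}{81} \left(-64\right) + U} = \frac{1}{\frac{1}{81} \left(-64\right) + 4280} = \frac{1}{- \frac{64}{81} + 4280} = \frac{1}{\frac{346616}{81}} = \frac{81}{346616}$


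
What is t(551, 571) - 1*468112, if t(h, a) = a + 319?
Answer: -467222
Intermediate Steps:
t(h, a) = 319 + a
t(551, 571) - 1*468112 = (319 + 571) - 1*468112 = 890 - 468112 = -467222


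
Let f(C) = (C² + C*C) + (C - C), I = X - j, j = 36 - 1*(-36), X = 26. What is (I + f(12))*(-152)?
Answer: -36784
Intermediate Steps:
j = 72 (j = 36 + 36 = 72)
I = -46 (I = 26 - 1*72 = 26 - 72 = -46)
f(C) = 2*C² (f(C) = (C² + C²) + 0 = 2*C² + 0 = 2*C²)
(I + f(12))*(-152) = (-46 + 2*12²)*(-152) = (-46 + 2*144)*(-152) = (-46 + 288)*(-152) = 242*(-152) = -36784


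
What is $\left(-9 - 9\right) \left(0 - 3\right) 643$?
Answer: $34722$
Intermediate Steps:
$\left(-9 - 9\right) \left(0 - 3\right) 643 = \left(-18\right) \left(-3\right) 643 = 54 \cdot 643 = 34722$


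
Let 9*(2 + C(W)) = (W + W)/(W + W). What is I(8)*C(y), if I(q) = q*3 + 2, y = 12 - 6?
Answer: -442/9 ≈ -49.111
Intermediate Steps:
y = 6
I(q) = 2 + 3*q (I(q) = 3*q + 2 = 2 + 3*q)
C(W) = -17/9 (C(W) = -2 + ((W + W)/(W + W))/9 = -2 + ((2*W)/((2*W)))/9 = -2 + ((2*W)*(1/(2*W)))/9 = -2 + (1/9)*1 = -2 + 1/9 = -17/9)
I(8)*C(y) = (2 + 3*8)*(-17/9) = (2 + 24)*(-17/9) = 26*(-17/9) = -442/9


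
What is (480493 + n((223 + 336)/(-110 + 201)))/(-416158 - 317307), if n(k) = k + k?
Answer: -3363537/5134255 ≈ -0.65512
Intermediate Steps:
n(k) = 2*k
(480493 + n((223 + 336)/(-110 + 201)))/(-416158 - 317307) = (480493 + 2*((223 + 336)/(-110 + 201)))/(-416158 - 317307) = (480493 + 2*(559/91))/(-733465) = (480493 + 2*(559*(1/91)))*(-1/733465) = (480493 + 2*(43/7))*(-1/733465) = (480493 + 86/7)*(-1/733465) = (3363537/7)*(-1/733465) = -3363537/5134255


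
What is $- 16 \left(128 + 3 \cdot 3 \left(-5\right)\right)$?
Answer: $-1328$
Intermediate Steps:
$- 16 \left(128 + 3 \cdot 3 \left(-5\right)\right) = - 16 \left(128 + 9 \left(-5\right)\right) = - 16 \left(128 - 45\right) = \left(-16\right) 83 = -1328$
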